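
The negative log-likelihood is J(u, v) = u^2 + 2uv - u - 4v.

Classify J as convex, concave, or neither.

neither

J is quadratic, so its Hessian is the constant matrix H = [[2, 2], [2, 0]].
det(H) = -4, tr(H) = 2.
det(H) < 0, so H is indefinite: neither convex nor concave.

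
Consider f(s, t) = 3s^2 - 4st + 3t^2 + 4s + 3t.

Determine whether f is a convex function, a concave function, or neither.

f is quadratic, so its Hessian is the constant matrix H = [[6, -4], [-4, 6]].
det(H) = 20, tr(H) = 12.
det(H) > 0 and tr(H) > 0, so H is positive definite everywhere: convex.

convex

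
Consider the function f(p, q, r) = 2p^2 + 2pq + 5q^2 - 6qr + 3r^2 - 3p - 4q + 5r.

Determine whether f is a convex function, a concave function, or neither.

f is quadratic, so its Hessian is the constant matrix H = [[4, 2, 0], [2, 10, -6], [0, -6, 6]].
Leading principal minors: 4, 36, 72.
All positive ⇒ H ≻ 0 ⇒ convex.

convex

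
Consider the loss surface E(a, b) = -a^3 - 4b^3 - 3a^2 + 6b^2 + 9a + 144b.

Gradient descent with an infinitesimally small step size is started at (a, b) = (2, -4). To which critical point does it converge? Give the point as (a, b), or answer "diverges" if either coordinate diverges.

diverges

E is separable, so gradient descent decouples: a follows -∂E/∂a, b follows -∂E/∂b.
∂E/∂a = -3(a - 1)(a + 3); at a=2 this is -15, so a increases.
∂E/∂b = -12(b - 4)(b + 3); at b=-4 this is -96, so b increases.
The a-coordinate has no critical point in that direction and runs off to infinity.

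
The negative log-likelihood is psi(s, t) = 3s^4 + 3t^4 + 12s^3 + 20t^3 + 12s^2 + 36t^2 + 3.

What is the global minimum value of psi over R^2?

psi(s,t) separates as P(s) + Q(t) + 3, so its minimum is min P + min Q + 3.
P'(s) = 12s(s + 1)(s + 2) vanishes at s ∈ {-2, -1, 0}; Q'(t) = 12t(t + 2)(t + 3) vanishes at t ∈ {-3, -2, 0}.
Local minima of P (where P''>0): P(-2)=0, P(0)=0. Local minima of Q: Q(-3)=27, Q(0)=0.
So the global minimum of psi is P(-2) + Q(0) + 3 = 0 + 0 + 3 = 3, attained at (-2, 0).

3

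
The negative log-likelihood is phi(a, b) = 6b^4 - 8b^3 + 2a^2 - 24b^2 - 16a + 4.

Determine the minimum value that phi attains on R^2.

phi(a,b) separates as P(a) + Q(b) + 4, so its minimum is min P + min Q + 4.
P'(a) = 4a - 16 vanishes at a ∈ {4}; Q'(b) = 24b(b - 2)(b + 1) vanishes at b ∈ {-1, 0, 2}.
Local minima of P (where P''>0): P(4)=-32. Local minima of Q: Q(-1)=-10, Q(2)=-64.
So the global minimum of phi is P(4) + Q(2) + 4 = -32 − 64 + 4 = -92, attained at (4, 2).

-92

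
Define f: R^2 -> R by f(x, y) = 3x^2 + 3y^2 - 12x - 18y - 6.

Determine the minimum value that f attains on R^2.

f(x,y) separates as P(x) + Q(y) − 6, so its minimum is min P + min Q − 6.
P'(x) = 6x - 12 vanishes at x ∈ {2}; Q'(y) = 6y - 18 vanishes at y ∈ {3}.
Local minima of P (where P''>0): P(2)=-12. Local minima of Q: Q(3)=-27.
So the global minimum of f is P(2) + Q(3) − 6 = -12 − 27 − 6 = -45, attained at (2, 3).

-45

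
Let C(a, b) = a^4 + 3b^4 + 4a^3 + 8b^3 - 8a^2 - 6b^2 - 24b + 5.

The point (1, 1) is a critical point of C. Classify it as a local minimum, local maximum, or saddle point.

The mixed partial ∂²C/∂a∂b is 0, so the Hessian at any point is diag(C_aa, C_bb) = diag(4(3a^2 + 6a - 4), 12(3b^2 + 4b - 1)).
At (1, 1): H = diag(20, 72).
Both eigenvalues are positive, so H is positive definite: a local minimum.

local minimum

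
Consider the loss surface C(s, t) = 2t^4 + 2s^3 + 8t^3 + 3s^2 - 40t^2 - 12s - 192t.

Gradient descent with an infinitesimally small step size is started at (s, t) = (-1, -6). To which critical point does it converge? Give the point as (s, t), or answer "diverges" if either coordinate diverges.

C is separable, so gradient descent decouples: s follows -∂C/∂s, t follows -∂C/∂t.
∂C/∂s = 6(s - 1)(s + 2); at s=-1 this is -12, so s increases.
∂C/∂t = 8(t - 3)(t + 2)(t + 4); at t=-6 this is -576, so t increases.
s converges to its nearest critical value 1 (a local min of the s-part); t converges to -4. The iterate converges to (1, -4).

(1, -4)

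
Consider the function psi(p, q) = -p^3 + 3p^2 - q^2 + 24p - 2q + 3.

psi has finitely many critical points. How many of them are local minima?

0

psi separates as a function of p plus a function of q, so ∇psi=0 decouples.
∂psi/∂p = -3(p - 4)(p + 2) = 0 at p ∈ {-2, 4}; ∂psi/∂q = -2(q + 1) = 0 at q ∈ {-1}.
The Hessian is diagonal: diag(psi_pp, psi_qq). Second derivatives: psi_pp(-2)=18, psi_pp(4)=-18; psi_qq(-1)=-2.
Local minima occur where both diagonal entries positive: none. Count: 0.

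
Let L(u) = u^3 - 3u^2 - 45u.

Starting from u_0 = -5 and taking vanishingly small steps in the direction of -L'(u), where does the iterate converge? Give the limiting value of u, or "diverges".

L'(u) = 3(u - 5)(u + 3), so L'(-5) = 60.
Gradient descent moves in the -L' direction, i.e. u is decreasing.
There is no critical point below u=-5, and L' keeps the same sign, so the iterate runs off to −∞.

diverges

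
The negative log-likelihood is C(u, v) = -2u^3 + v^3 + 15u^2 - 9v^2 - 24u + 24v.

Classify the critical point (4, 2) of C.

local maximum

The mixed partial ∂²C/∂u∂v is 0, so the Hessian at any point is diag(C_uu, C_vv) = diag(6(-2u + 5), 6(v - 3)).
At (4, 2): H = diag(-18, -6).
Both eigenvalues are negative, so H is negative definite: a local maximum.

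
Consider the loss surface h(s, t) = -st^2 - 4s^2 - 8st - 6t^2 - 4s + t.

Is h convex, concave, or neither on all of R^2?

The term -st^2 is cubic, so the Hessian is not constant.
∂²h/∂t² = -2s - 12, which takes both signs as s varies (negative for sufficiently large s). A diagonal entry of the Hessian changing sign means the Hessian is neither positive- nor negative-semidefinite on all of R^2.

neither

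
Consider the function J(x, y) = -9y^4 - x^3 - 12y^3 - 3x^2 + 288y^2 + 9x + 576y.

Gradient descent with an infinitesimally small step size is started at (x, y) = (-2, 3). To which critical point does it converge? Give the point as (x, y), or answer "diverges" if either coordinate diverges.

J is separable, so gradient descent decouples: x follows -∂J/∂x, y follows -∂J/∂y.
∂J/∂x = -3(x - 1)(x + 3); at x=-2 this is 9, so x decreases.
∂J/∂y = -36(y - 4)(y + 1)(y + 4); at y=3 this is 1008, so y decreases.
x converges to its nearest critical value -3 (a local min of the x-part); y converges to -1. The iterate converges to (-3, -1).

(-3, -1)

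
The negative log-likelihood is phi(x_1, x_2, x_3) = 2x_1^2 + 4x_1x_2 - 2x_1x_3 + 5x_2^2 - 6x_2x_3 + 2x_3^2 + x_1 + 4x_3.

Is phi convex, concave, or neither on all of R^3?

phi is quadratic, so its Hessian is the constant matrix H = [[4, 4, -2], [4, 10, -6], [-2, -6, 4]].
Leading principal minors: 4, 24, 8.
All positive ⇒ H ≻ 0 ⇒ convex.

convex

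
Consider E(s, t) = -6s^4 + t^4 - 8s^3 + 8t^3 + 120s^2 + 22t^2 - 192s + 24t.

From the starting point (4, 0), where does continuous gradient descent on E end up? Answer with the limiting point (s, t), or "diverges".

diverges

E is separable, so gradient descent decouples: s follows -∂E/∂s, t follows -∂E/∂t.
∂E/∂s = -24(s - 2)(s - 1)(s + 4); at s=4 this is -1152, so s increases.
∂E/∂t = 4(t + 1)(t + 2)(t + 3); at t=0 this is 24, so t decreases.
The s-coordinate has no critical point in that direction and runs off to infinity.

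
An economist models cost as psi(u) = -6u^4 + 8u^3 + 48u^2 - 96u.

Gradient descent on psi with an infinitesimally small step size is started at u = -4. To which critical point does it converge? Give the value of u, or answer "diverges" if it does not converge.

psi'(u) = -24(u - 2)(u - 1)(u + 2), so psi'(-4) = 1440.
Gradient descent moves in the -psi' direction, i.e. u is decreasing.
There is no critical point below u=-4, and psi' keeps the same sign, so the iterate runs off to −∞.

diverges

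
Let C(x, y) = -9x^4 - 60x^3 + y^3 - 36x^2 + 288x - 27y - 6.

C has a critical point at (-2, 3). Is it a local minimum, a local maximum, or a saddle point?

The mixed partial ∂²C/∂x∂y is 0, so the Hessian at any point is diag(C_xx, C_yy) = diag(-36(3x^2 + 10x + 2), 6y).
At (-2, 3): H = diag(216, 18).
Both eigenvalues are positive, so H is positive definite: a local minimum.

local minimum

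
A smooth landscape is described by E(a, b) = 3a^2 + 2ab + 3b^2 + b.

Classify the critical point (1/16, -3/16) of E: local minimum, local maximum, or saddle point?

The Hessian of E is constant: H = [[6, 2], [2, 6]].
det(H) = 6·6 − 2² = 32.
det(H) > 0 and tr(H) = 12 > 0, so H is positive definite and the point is a local minimum.

local minimum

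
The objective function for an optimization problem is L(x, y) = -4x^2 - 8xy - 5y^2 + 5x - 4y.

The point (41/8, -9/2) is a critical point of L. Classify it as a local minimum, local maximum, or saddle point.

local maximum

The Hessian of L is constant: H = [[-8, -8], [-8, -10]].
det(H) = (-8)·(-10) − (-8)² = 16.
det(H) > 0 and tr(H) = -18 < 0, so H is negative definite and the point is a local maximum.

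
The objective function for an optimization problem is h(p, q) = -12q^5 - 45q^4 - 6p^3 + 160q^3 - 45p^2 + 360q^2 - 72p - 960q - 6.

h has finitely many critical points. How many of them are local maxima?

h separates as a function of p plus a function of q, so ∇h=0 decouples.
∂h/∂p = -18(p + 1)(p + 4) = 0 at p ∈ {-4, -1}; ∂h/∂q = -60(q - 2)(q - 1)(q + 2)(q + 4) = 0 at q ∈ {-4, -2, 1, 2}.
The Hessian is diagonal: diag(h_pp, h_qq). Second derivatives: h_pp(-4)=54, h_pp(-1)=-54; h_qq(-4)=3600, h_qq(-2)=-1440, h_qq(1)=900, h_qq(2)=-1440.
Local maxima occur where both diagonal entries negative: (-1, -2), (-1, 2). Count: 2.

2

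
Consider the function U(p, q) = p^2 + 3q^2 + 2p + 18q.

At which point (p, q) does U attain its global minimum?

U(p,q) separates as A(p) + B(q), so its minimum is min A + min B.
A'(p) = 2p + 2 vanishes at p ∈ {-1}; B'(q) = 6q + 18 vanishes at q ∈ {-3}.
Local minima of A (where A''>0): A(-1)=-1. Local minima of B: B(-3)=-27.
So the global minimum of U is A(-1) + B(-3) = -1 − 27 = -28, attained at (-1, -3).

(-1, -3)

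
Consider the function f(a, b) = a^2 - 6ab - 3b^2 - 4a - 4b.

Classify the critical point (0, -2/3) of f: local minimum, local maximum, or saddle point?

The Hessian of f is constant: H = [[2, -6], [-6, -6]].
det(H) = 2·(-6) − (-6)² = -48.
Since det(H) < 0, H is indefinite and the critical point is a saddle point.

saddle point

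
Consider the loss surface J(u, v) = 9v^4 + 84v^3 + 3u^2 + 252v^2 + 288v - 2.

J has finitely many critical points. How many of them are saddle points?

J separates as a function of u plus a function of v, so ∇J=0 decouples.
∂J/∂u = 6u = 0 at u ∈ {0}; ∂J/∂v = 36(v + 1)(v + 2)(v + 4) = 0 at v ∈ {-4, -2, -1}.
The Hessian is diagonal: diag(J_uu, J_vv). Second derivatives: J_uu(0)=6; J_vv(-4)=216, J_vv(-2)=-72, J_vv(-1)=108.
Saddle points occur where the two diagonal entries have opposite signs: (0, -2). Count: 1.

1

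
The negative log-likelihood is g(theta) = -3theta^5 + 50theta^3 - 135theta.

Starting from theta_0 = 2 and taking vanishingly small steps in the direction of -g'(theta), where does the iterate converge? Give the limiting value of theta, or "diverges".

g'(theta) = -15(theta - 3)(theta - 1)(theta + 1)(theta + 3), so g'(2) = 225.
Gradient descent moves in the -g' direction, i.e. theta is decreasing.
The nearest critical point in that direction is theta = 1, where g'' = 240 > 0 (a local minimum). The iterate converges there.

1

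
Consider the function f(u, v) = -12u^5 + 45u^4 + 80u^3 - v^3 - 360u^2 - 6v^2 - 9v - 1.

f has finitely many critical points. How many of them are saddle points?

f separates as a function of u plus a function of v, so ∇f=0 decouples.
∂f/∂u = -60u(u - 3)(u - 2)(u + 2) = 0 at u ∈ {-2, 0, 2, 3}; ∂f/∂v = -3(v + 1)(v + 3) = 0 at v ∈ {-3, -1}.
The Hessian is diagonal: diag(f_uu, f_vv). Second derivatives: f_uu(-2)=2400, f_uu(0)=-720, f_uu(2)=480, f_uu(3)=-900; f_vv(-3)=6, f_vv(-1)=-6.
Saddle points occur where the two diagonal entries have opposite signs: (-2, -1), (0, -3), (2, -1), (3, -3). Count: 4.

4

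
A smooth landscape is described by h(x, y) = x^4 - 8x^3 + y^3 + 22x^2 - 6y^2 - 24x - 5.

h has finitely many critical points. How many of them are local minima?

h separates as a function of x plus a function of y, so ∇h=0 decouples.
∂h/∂x = 4(x - 3)(x - 2)(x - 1) = 0 at x ∈ {1, 2, 3}; ∂h/∂y = 3y(y - 4) = 0 at y ∈ {0, 4}.
The Hessian is diagonal: diag(h_xx, h_yy). Second derivatives: h_xx(1)=8, h_xx(2)=-4, h_xx(3)=8; h_yy(0)=-12, h_yy(4)=12.
Local minima occur where both diagonal entries positive: (1, 4), (3, 4). Count: 2.

2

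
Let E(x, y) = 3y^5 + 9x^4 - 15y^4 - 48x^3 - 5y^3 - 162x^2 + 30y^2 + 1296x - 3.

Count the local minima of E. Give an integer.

E separates as a function of x plus a function of y, so ∇E=0 decouples.
∂E/∂x = 36(x - 4)(x - 3)(x + 3) = 0 at x ∈ {-3, 3, 4}; ∂E/∂y = 15y(y - 4)(y - 1)(y + 1) = 0 at y ∈ {-1, 0, 1, 4}.
The Hessian is diagonal: diag(E_xx, E_yy). Second derivatives: E_xx(-3)=1512, E_xx(3)=-216, E_xx(4)=252; E_yy(-1)=-150, E_yy(0)=60, E_yy(1)=-90, E_yy(4)=900.
Local minima occur where both diagonal entries positive: (-3, 0), (-3, 4), (4, 0), (4, 4). Count: 4.

4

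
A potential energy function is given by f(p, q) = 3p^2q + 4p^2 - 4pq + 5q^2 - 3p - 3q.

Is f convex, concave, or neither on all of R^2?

neither

The term 3p^2q is cubic, so the Hessian is not constant.
∂²f/∂p² = 6q + 8, which takes both signs as q varies (negative for sufficiently negative q). A diagonal entry of the Hessian changing sign means the Hessian is neither positive- nor negative-semidefinite on all of R^2.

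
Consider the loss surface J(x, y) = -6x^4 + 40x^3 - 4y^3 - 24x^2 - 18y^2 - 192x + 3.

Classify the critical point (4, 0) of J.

local maximum

The mixed partial ∂²J/∂x∂y is 0, so the Hessian at any point is diag(J_xx, J_yy) = diag(24(-3x^2 + 10x - 2), -12(2y + 3)).
At (4, 0): H = diag(-240, -36).
Both eigenvalues are negative, so H is negative definite: a local maximum.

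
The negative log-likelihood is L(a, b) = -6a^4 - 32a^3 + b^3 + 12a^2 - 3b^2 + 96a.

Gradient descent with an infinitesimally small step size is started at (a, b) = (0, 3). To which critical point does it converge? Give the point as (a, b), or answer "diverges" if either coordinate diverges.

(-1, 2)

L is separable, so gradient descent decouples: a follows -∂L/∂a, b follows -∂L/∂b.
∂L/∂a = -24(a - 1)(a + 1)(a + 4); at a=0 this is 96, so a decreases.
∂L/∂b = 3b(b - 2); at b=3 this is 9, so b decreases.
a converges to its nearest critical value -1 (a local min of the a-part); b converges to 2. The iterate converges to (-1, 2).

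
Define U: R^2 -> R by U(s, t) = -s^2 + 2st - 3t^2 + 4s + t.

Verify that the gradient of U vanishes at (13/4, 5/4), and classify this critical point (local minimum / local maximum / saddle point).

∇U = (-2s + 2t + 4, 2s - 6t + 1); substituting (13/4, 5/4) gives ∇U = (0, 0), so (13/4, 5/4) is indeed a critical point.
The Hessian of U is constant: H = [[-2, 2], [2, -6]].
det(H) = (-2)·(-6) − 2² = 8.
det(H) > 0 and tr(H) = -8 < 0, so H is negative definite and the point is a local maximum.

local maximum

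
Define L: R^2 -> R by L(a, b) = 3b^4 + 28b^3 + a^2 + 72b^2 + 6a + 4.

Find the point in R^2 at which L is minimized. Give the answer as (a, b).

(-3, 0)

L(a,b) separates as P(a) + Q(b) + 4, so its minimum is min P + min Q + 4.
P'(a) = 2a + 6 vanishes at a ∈ {-3}; Q'(b) = 12b(b + 3)(b + 4) vanishes at b ∈ {-4, -3, 0}.
Local minima of P (where P''>0): P(-3)=-9. Local minima of Q: Q(-4)=128, Q(0)=0.
So the global minimum of L is P(-3) + Q(0) + 4 = -9 + 0 + 4 = -5, attained at (-3, 0).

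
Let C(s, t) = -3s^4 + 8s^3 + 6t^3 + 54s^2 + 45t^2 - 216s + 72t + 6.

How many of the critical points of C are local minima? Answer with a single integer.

C separates as a function of s plus a function of t, so ∇C=0 decouples.
∂C/∂s = -12(s - 3)(s - 2)(s + 3) = 0 at s ∈ {-3, 2, 3}; ∂C/∂t = 18(t + 1)(t + 4) = 0 at t ∈ {-4, -1}.
The Hessian is diagonal: diag(C_ss, C_tt). Second derivatives: C_ss(-3)=-360, C_ss(2)=60, C_ss(3)=-72; C_tt(-4)=-54, C_tt(-1)=54.
Local minima occur where both diagonal entries positive: (2, -1). Count: 1.

1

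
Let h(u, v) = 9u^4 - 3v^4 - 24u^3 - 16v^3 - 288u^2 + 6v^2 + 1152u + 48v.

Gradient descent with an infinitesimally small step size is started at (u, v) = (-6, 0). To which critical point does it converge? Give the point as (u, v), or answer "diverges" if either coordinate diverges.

h is separable, so gradient descent decouples: u follows -∂h/∂u, v follows -∂h/∂v.
∂h/∂u = 36(u - 4)(u - 2)(u + 4); at u=-6 this is -5760, so u increases.
∂h/∂v = -12(v - 1)(v + 1)(v + 4); at v=0 this is 48, so v decreases.
u converges to its nearest critical value -4 (a local min of the u-part); v converges to -1. The iterate converges to (-4, -1).

(-4, -1)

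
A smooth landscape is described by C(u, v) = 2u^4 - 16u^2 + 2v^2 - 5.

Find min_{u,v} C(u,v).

-37

C(u,v) separates as P(u) + Q(v) − 5, so its minimum is min P + min Q − 5.
P'(u) = 8u(u - 2)(u + 2) vanishes at u ∈ {-2, 0, 2}; Q'(v) = 4v vanishes at v ∈ {0}.
Local minima of P (where P''>0): P(-2)=-32, P(2)=-32. Local minima of Q: Q(0)=0.
So the global minimum of C is P(-2) + Q(0) − 5 = -32 + 0 − 5 = -37, attained at (-2, 0).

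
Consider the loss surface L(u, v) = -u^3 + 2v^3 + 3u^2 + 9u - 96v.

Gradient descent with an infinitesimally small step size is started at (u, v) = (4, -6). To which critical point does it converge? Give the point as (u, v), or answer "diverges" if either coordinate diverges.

diverges

L is separable, so gradient descent decouples: u follows -∂L/∂u, v follows -∂L/∂v.
∂L/∂u = -3(u - 3)(u + 1); at u=4 this is -15, so u increases.
∂L/∂v = 6(v - 4)(v + 4); at v=-6 this is 120, so v decreases.
The u-coordinate has no critical point in that direction and runs off to infinity.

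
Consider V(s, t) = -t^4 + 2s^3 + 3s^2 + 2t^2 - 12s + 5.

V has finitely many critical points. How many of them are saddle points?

V separates as a function of s plus a function of t, so ∇V=0 decouples.
∂V/∂s = 6(s - 1)(s + 2) = 0 at s ∈ {-2, 1}; ∂V/∂t = -4t(t - 1)(t + 1) = 0 at t ∈ {-1, 0, 1}.
The Hessian is diagonal: diag(V_ss, V_tt). Second derivatives: V_ss(-2)=-18, V_ss(1)=18; V_tt(-1)=-8, V_tt(0)=4, V_tt(1)=-8.
Saddle points occur where the two diagonal entries have opposite signs: (-2, 0), (1, -1), (1, 1). Count: 3.

3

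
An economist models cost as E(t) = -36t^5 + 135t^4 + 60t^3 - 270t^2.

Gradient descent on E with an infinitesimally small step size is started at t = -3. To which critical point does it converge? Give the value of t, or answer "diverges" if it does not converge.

-1

E'(t) = -180t(t - 3)(t - 1)(t + 1), so E'(-3) = -25920.
Gradient descent moves in the -E' direction, i.e. t is increasing.
The nearest critical point in that direction is t = -1, where E'' = 1440 > 0 (a local minimum). The iterate converges there.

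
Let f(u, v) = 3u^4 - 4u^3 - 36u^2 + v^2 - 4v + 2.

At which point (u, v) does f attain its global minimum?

f(u,v) separates as P(u) + Q(v) + 2, so its minimum is min P + min Q + 2.
P'(u) = 12u(u - 3)(u + 2) vanishes at u ∈ {-2, 0, 3}; Q'(v) = 2v - 4 vanishes at v ∈ {2}.
Local minima of P (where P''>0): P(-2)=-64, P(3)=-189. Local minima of Q: Q(2)=-4.
So the global minimum of f is P(3) + Q(2) + 2 = -189 − 4 + 2 = -191, attained at (3, 2).

(3, 2)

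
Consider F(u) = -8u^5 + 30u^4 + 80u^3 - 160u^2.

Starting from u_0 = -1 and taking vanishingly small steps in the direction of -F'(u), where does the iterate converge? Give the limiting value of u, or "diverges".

-2

F'(u) = -40u(u - 4)(u - 1)(u + 2), so F'(-1) = 400.
Gradient descent moves in the -F' direction, i.e. u is decreasing.
The nearest critical point in that direction is u = -2, where F'' = 1440 > 0 (a local minimum). The iterate converges there.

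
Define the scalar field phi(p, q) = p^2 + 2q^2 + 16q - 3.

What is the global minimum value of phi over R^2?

phi(p,q) separates as A(p) + B(q) − 3, so its minimum is min A + min B − 3.
A'(p) = 2p vanishes at p ∈ {0}; B'(q) = 4q + 16 vanishes at q ∈ {-4}.
Local minima of A (where A''>0): A(0)=0. Local minima of B: B(-4)=-32.
So the global minimum of phi is A(0) + B(-4) − 3 = 0 − 32 − 3 = -35, attained at (0, -4).

-35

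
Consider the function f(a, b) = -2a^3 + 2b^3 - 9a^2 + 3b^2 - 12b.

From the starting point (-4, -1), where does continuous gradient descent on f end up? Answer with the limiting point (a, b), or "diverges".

(-3, 1)

f is separable, so gradient descent decouples: a follows -∂f/∂a, b follows -∂f/∂b.
∂f/∂a = -6a(a + 3); at a=-4 this is -24, so a increases.
∂f/∂b = 6(b - 1)(b + 2); at b=-1 this is -12, so b increases.
a converges to its nearest critical value -3 (a local min of the a-part); b converges to 1. The iterate converges to (-3, 1).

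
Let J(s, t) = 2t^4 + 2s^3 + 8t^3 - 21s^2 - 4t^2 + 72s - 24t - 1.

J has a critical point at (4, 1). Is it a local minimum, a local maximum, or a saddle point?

local minimum

The mixed partial ∂²J/∂s∂t is 0, so the Hessian at any point is diag(J_ss, J_tt) = diag(6(2s - 7), 8(3t^2 + 6t - 1)).
At (4, 1): H = diag(6, 64).
Both eigenvalues are positive, so H is positive definite: a local minimum.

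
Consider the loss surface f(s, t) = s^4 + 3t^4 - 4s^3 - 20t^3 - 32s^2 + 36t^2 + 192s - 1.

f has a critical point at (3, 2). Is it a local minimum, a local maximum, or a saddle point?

local maximum

The mixed partial ∂²f/∂s∂t is 0, so the Hessian at any point is diag(f_ss, f_tt) = diag(4(3s^2 - 6s - 16), 12(3t^2 - 10t + 6)).
At (3, 2): H = diag(-28, -24).
Both eigenvalues are negative, so H is negative definite: a local maximum.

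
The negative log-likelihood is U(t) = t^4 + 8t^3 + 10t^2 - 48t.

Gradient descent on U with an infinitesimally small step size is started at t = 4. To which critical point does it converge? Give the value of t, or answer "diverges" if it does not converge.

1

U'(t) = 4(t - 1)(t + 3)(t + 4), so U'(4) = 672.
Gradient descent moves in the -U' direction, i.e. t is decreasing.
The nearest critical point in that direction is t = 1, where U'' = 80 > 0 (a local minimum). The iterate converges there.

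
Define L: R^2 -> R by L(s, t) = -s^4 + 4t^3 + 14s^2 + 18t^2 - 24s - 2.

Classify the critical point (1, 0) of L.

local minimum

The mixed partial ∂²L/∂s∂t is 0, so the Hessian at any point is diag(L_ss, L_tt) = diag(4(-3s^2 + 7), 12(2t + 3)).
At (1, 0): H = diag(16, 36).
Both eigenvalues are positive, so H is positive definite: a local minimum.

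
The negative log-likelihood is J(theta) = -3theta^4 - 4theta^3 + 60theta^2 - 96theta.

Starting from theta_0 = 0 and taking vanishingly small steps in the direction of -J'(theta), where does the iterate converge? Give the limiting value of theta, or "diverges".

J'(theta) = -12(theta - 2)(theta - 1)(theta + 4), so J'(0) = -96.
Gradient descent moves in the -J' direction, i.e. theta is increasing.
The nearest critical point in that direction is theta = 1, where J'' = 60 > 0 (a local minimum). The iterate converges there.

1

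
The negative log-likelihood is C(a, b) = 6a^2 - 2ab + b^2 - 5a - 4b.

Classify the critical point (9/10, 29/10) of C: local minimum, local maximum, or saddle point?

The Hessian of C is constant: H = [[12, -2], [-2, 2]].
det(H) = 12·2 − (-2)² = 20.
det(H) > 0 and tr(H) = 14 > 0, so H is positive definite and the point is a local minimum.

local minimum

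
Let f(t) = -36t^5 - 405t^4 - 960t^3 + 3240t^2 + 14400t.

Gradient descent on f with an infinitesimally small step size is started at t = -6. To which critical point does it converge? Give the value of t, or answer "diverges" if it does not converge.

f'(t) = -180(t - 2)(t + 2)(t + 4)(t + 5), so f'(-6) = -11520.
Gradient descent moves in the -f' direction, i.e. t is increasing.
The nearest critical point in that direction is t = -5, where f'' = 3780 > 0 (a local minimum). The iterate converges there.

-5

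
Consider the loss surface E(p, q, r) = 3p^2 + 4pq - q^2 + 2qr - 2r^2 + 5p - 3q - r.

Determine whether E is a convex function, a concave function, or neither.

E is quadratic, so its Hessian is the constant matrix H = [[6, 4, 0], [4, -2, 2], [0, 2, -4]].
Leading principal minors: 6, -28, 88.
Neither pattern holds ⇒ H is indefinite ⇒ neither convex nor concave.

neither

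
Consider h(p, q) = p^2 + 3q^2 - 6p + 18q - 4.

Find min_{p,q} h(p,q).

-40

h(p,q) separates as A(p) + B(q) − 4, so its minimum is min A + min B − 4.
A'(p) = 2p - 6 vanishes at p ∈ {3}; B'(q) = 6q + 18 vanishes at q ∈ {-3}.
Local minima of A (where A''>0): A(3)=-9. Local minima of B: B(-3)=-27.
So the global minimum of h is A(3) + B(-3) − 4 = -9 − 27 − 4 = -40, attained at (3, -3).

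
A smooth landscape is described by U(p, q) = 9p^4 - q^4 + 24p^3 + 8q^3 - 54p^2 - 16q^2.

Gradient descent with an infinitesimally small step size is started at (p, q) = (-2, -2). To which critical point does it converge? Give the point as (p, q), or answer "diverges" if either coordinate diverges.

U is separable, so gradient descent decouples: p follows -∂U/∂p, q follows -∂U/∂q.
∂U/∂p = 36p(p - 1)(p + 3); at p=-2 this is 216, so p decreases.
∂U/∂q = -4q(q - 4)(q - 2); at q=-2 this is 192, so q decreases.
The q-coordinate has no critical point in that direction and runs off to infinity.

diverges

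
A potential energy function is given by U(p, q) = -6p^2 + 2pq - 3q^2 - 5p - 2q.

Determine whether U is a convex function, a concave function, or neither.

concave

U is quadratic, so its Hessian is the constant matrix H = [[-12, 2], [2, -6]].
det(H) = 68, tr(H) = -18.
det(H) > 0 and tr(H) < 0, so H is negative definite everywhere: concave.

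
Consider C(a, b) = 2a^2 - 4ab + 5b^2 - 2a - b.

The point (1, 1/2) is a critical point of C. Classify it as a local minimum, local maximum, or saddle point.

local minimum

The Hessian of C is constant: H = [[4, -4], [-4, 10]].
det(H) = 4·10 − (-4)² = 24.
det(H) > 0 and tr(H) = 14 > 0, so H is positive definite and the point is a local minimum.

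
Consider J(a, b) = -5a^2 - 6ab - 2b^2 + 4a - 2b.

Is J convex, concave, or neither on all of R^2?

concave

J is quadratic, so its Hessian is the constant matrix H = [[-10, -6], [-6, -4]].
det(H) = 4, tr(H) = -14.
det(H) > 0 and tr(H) < 0, so H is negative definite everywhere: concave.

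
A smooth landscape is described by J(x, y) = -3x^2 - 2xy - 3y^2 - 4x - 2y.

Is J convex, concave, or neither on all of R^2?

concave

J is quadratic, so its Hessian is the constant matrix H = [[-6, -2], [-2, -6]].
det(H) = 32, tr(H) = -12.
det(H) > 0 and tr(H) < 0, so H is negative definite everywhere: concave.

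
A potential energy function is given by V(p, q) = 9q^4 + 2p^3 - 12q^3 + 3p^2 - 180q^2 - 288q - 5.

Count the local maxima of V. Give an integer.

V separates as a function of p plus a function of q, so ∇V=0 decouples.
∂V/∂p = 6p(p + 1) = 0 at p ∈ {-1, 0}; ∂V/∂q = 36(q - 4)(q + 1)(q + 2) = 0 at q ∈ {-2, -1, 4}.
The Hessian is diagonal: diag(V_pp, V_qq). Second derivatives: V_pp(-1)=-6, V_pp(0)=6; V_qq(-2)=216, V_qq(-1)=-180, V_qq(4)=1080.
Local maxima occur where both diagonal entries negative: (-1, -1). Count: 1.

1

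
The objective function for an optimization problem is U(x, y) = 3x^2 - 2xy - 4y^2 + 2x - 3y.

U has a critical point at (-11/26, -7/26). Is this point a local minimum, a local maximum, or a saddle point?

The Hessian of U is constant: H = [[6, -2], [-2, -8]].
det(H) = 6·(-8) − (-2)² = -52.
Since det(H) < 0, H is indefinite and the critical point is a saddle point.

saddle point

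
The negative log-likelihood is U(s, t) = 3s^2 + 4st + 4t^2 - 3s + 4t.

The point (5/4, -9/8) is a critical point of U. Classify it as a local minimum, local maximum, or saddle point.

The Hessian of U is constant: H = [[6, 4], [4, 8]].
det(H) = 6·8 − 4² = 32.
det(H) > 0 and tr(H) = 14 > 0, so H is positive definite and the point is a local minimum.

local minimum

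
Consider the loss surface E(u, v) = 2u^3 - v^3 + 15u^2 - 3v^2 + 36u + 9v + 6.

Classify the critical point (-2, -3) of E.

local minimum

The mixed partial ∂²E/∂u∂v is 0, so the Hessian at any point is diag(E_uu, E_vv) = diag(6(2u + 5), -6(v + 1)).
At (-2, -3): H = diag(6, 12).
Both eigenvalues are positive, so H is positive definite: a local minimum.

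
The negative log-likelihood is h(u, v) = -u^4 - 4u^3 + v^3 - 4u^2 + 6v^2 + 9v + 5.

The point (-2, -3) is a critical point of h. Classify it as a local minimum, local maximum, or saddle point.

local maximum

The mixed partial ∂²h/∂u∂v is 0, so the Hessian at any point is diag(h_uu, h_vv) = diag(-4(3u^2 + 6u + 2), 6(v + 2)).
At (-2, -3): H = diag(-8, -6).
Both eigenvalues are negative, so H is negative definite: a local maximum.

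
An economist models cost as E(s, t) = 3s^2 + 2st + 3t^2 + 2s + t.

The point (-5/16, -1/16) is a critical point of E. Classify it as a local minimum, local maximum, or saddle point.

The Hessian of E is constant: H = [[6, 2], [2, 6]].
det(H) = 6·6 − 2² = 32.
det(H) > 0 and tr(H) = 12 > 0, so H is positive definite and the point is a local minimum.

local minimum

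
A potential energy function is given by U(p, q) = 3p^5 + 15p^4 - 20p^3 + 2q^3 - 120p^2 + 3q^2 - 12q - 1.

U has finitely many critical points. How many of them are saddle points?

U separates as a function of p plus a function of q, so ∇U=0 decouples.
∂U/∂p = 15p(p - 2)(p + 2)(p + 4) = 0 at p ∈ {-4, -2, 0, 2}; ∂U/∂q = 6(q - 1)(q + 2) = 0 at q ∈ {-2, 1}.
The Hessian is diagonal: diag(U_pp, U_qq). Second derivatives: U_pp(-4)=-720, U_pp(-2)=240, U_pp(0)=-240, U_pp(2)=720; U_qq(-2)=-18, U_qq(1)=18.
Saddle points occur where the two diagonal entries have opposite signs: (-4, 1), (-2, -2), (0, 1), (2, -2). Count: 4.

4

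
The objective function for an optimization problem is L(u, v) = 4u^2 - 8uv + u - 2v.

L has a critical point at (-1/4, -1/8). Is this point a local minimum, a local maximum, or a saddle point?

The Hessian of L is constant: H = [[8, -8], [-8, 0]].
det(H) = 8·0 − (-8)² = -64.
Since det(H) < 0, H is indefinite and the critical point is a saddle point.

saddle point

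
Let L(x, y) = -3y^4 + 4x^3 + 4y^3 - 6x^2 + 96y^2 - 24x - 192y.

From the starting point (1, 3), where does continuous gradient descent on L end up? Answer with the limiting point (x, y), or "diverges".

(2, 1)

L is separable, so gradient descent decouples: x follows -∂L/∂x, y follows -∂L/∂y.
∂L/∂x = 12(x - 2)(x + 1); at x=1 this is -24, so x increases.
∂L/∂y = -12(y - 4)(y - 1)(y + 4); at y=3 this is 168, so y decreases.
x converges to its nearest critical value 2 (a local min of the x-part); y converges to 1. The iterate converges to (2, 1).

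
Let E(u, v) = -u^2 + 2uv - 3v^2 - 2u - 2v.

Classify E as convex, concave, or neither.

E is quadratic, so its Hessian is the constant matrix H = [[-2, 2], [2, -6]].
det(H) = 8, tr(H) = -8.
det(H) > 0 and tr(H) < 0, so H is negative definite everywhere: concave.

concave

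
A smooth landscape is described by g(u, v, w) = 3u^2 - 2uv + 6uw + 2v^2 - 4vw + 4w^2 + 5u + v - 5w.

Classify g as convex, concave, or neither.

convex

g is quadratic, so its Hessian is the constant matrix H = [[6, -2, 6], [-2, 4, -4], [6, -4, 8]].
Leading principal minors: 6, 20, 16.
All positive ⇒ H ≻ 0 ⇒ convex.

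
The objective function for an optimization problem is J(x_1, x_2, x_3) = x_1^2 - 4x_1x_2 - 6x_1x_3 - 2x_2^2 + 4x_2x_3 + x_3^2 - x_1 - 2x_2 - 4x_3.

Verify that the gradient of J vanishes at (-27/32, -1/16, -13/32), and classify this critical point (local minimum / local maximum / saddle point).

∇J = (2x_1 - 4x_2 - 6x_3 - 1, -4x_1 - 4x_2 + 4x_3 - 2, -6x_1 + 4x_2 + 2x_3 - 4); substituting (-27/32, -1/16, -13/32) gives ∇J = (0, 0, 0), so (-27/32, -1/16, -13/32) is indeed a critical point.
The Hessian is constant: H = [[2, -4, -6], [-4, -4, 4], [-6, 4, 2]].
Leading principal minors: Δ₁ = 2, Δ₂ = -24, Δ₃ = 256.
The minors fit neither the all-positive nor the alternating-sign pattern, so H is indefinite: a saddle point.

saddle point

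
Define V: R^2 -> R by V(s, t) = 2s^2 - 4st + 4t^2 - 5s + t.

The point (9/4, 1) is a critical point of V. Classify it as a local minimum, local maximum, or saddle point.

The Hessian of V is constant: H = [[4, -4], [-4, 8]].
det(H) = 4·8 − (-4)² = 16.
det(H) > 0 and tr(H) = 12 > 0, so H is positive definite and the point is a local minimum.

local minimum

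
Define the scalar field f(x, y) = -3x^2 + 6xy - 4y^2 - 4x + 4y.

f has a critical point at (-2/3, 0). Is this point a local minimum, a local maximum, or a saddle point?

The Hessian of f is constant: H = [[-6, 6], [6, -8]].
det(H) = (-6)·(-8) − 6² = 12.
det(H) > 0 and tr(H) = -14 < 0, so H is negative definite and the point is a local maximum.

local maximum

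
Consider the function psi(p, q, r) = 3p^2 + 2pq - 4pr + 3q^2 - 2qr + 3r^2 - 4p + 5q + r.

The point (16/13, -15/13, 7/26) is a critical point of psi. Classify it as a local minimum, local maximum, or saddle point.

The Hessian is constant: H = [[6, 2, -4], [2, 6, -2], [-4, -2, 6]].
Leading principal minors: Δ₁ = 6, Δ₂ = 32, Δ₃ = 104.
All leading minors are positive, so H is positive definite: a local minimum.

local minimum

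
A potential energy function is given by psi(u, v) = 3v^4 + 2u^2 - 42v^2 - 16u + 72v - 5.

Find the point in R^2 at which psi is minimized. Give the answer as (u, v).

psi(u,v) separates as P(u) + Q(v) − 5, so its minimum is min P + min Q − 5.
P'(u) = 4u - 16 vanishes at u ∈ {4}; Q'(v) = 12(v - 2)(v - 1)(v + 3) vanishes at v ∈ {-3, 1, 2}.
Local minima of P (where P''>0): P(4)=-32. Local minima of Q: Q(-3)=-351, Q(2)=24.
So the global minimum of psi is P(4) + Q(-3) − 5 = -32 − 351 − 5 = -388, attained at (4, -3).

(4, -3)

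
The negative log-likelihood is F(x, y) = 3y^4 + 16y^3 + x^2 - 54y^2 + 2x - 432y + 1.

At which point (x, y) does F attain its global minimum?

(-1, 3)

F(x,y) separates as P(x) + Q(y) + 1, so its minimum is min P + min Q + 1.
P'(x) = 2x + 2 vanishes at x ∈ {-1}; Q'(y) = 12(y - 3)(y + 3)(y + 4) vanishes at y ∈ {-4, -3, 3}.
Local minima of P (where P''>0): P(-1)=-1. Local minima of Q: Q(-4)=608, Q(3)=-1107.
So the global minimum of F is P(-1) + Q(3) + 1 = -1 − 1107 + 1 = -1107, attained at (-1, 3).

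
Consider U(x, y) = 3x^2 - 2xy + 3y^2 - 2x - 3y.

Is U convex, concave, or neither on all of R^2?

U is quadratic, so its Hessian is the constant matrix H = [[6, -2], [-2, 6]].
det(H) = 32, tr(H) = 12.
det(H) > 0 and tr(H) > 0, so H is positive definite everywhere: convex.

convex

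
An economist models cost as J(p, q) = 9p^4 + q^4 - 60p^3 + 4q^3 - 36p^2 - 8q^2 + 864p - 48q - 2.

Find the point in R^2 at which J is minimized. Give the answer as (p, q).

J(p,q) separates as A(p) + B(q) − 2, so its minimum is min A + min B − 2.
A'(p) = 36(p - 4)(p - 3)(p + 2) vanishes at p ∈ {-2, 3, 4}; B'(q) = 4(q - 2)(q + 2)(q + 3) vanishes at q ∈ {-3, -2, 2}.
Local minima of A (where A''>0): A(-2)=-1248, A(4)=1344. Local minima of B: B(-3)=45, B(2)=-80.
So the global minimum of J is A(-2) + B(2) − 2 = -1248 − 80 − 2 = -1330, attained at (-2, 2).

(-2, 2)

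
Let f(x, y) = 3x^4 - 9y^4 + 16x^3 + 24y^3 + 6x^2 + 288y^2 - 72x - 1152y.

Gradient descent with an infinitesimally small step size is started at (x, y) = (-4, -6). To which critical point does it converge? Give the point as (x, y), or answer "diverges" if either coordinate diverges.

f is separable, so gradient descent decouples: x follows -∂f/∂x, y follows -∂f/∂y.
∂f/∂x = 12(x - 1)(x + 2)(x + 3); at x=-4 this is -120, so x increases.
∂f/∂y = -36(y - 4)(y - 2)(y + 4); at y=-6 this is 5760, so y decreases.
The y-coordinate has no critical point in that direction and runs off to infinity.

diverges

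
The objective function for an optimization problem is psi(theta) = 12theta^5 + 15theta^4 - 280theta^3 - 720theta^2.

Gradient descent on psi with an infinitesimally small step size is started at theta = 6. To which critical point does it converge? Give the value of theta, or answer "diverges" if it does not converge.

4

psi'(theta) = 60theta(theta - 4)(theta + 2)(theta + 3), so psi'(6) = 51840.
Gradient descent moves in the -psi' direction, i.e. theta is decreasing.
The nearest critical point in that direction is theta = 4, where psi'' = 10080 > 0 (a local minimum). The iterate converges there.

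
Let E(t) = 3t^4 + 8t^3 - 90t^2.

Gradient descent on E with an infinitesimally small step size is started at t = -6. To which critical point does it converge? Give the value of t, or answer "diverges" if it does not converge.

E'(t) = 12t(t - 3)(t + 5), so E'(-6) = -648.
Gradient descent moves in the -E' direction, i.e. t is increasing.
The nearest critical point in that direction is t = -5, where E'' = 480 > 0 (a local minimum). The iterate converges there.

-5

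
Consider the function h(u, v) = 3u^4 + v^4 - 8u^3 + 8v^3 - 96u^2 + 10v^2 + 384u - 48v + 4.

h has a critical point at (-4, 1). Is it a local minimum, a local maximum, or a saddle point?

local minimum

The mixed partial ∂²h/∂u∂v is 0, so the Hessian at any point is diag(h_uu, h_vv) = diag(12(3u^2 - 4u - 16), 4(3v^2 + 12v + 5)).
At (-4, 1): H = diag(576, 80).
Both eigenvalues are positive, so H is positive definite: a local minimum.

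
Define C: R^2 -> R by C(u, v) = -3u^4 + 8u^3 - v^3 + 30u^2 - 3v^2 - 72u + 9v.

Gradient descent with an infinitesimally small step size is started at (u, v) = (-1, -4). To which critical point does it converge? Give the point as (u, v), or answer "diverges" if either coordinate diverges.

C is separable, so gradient descent decouples: u follows -∂C/∂u, v follows -∂C/∂v.
∂C/∂u = -12(u - 3)(u - 1)(u + 2); at u=-1 this is -96, so u increases.
∂C/∂v = -3(v - 1)(v + 3); at v=-4 this is -15, so v increases.
u converges to its nearest critical value 1 (a local min of the u-part); v converges to -3. The iterate converges to (1, -3).

(1, -3)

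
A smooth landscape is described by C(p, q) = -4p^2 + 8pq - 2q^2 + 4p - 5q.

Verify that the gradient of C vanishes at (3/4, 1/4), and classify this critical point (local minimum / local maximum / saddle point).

saddle point

∇C = (-8p + 8q + 4, 8p - 4q - 5); substituting (3/4, 1/4) gives ∇C = (0, 0), so (3/4, 1/4) is indeed a critical point.
The Hessian of C is constant: H = [[-8, 8], [8, -4]].
det(H) = (-8)·(-4) − 8² = -32.
Since det(H) < 0, H is indefinite and the critical point is a saddle point.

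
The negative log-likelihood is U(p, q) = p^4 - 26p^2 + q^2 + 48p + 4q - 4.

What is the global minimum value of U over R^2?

U(p,q) separates as A(p) + B(q) − 4, so its minimum is min A + min B − 4.
A'(p) = 4(p - 3)(p - 1)(p + 4) vanishes at p ∈ {-4, 1, 3}; B'(q) = 2q + 4 vanishes at q ∈ {-2}.
Local minima of A (where A''>0): A(-4)=-352, A(3)=-9. Local minima of B: B(-2)=-4.
So the global minimum of U is A(-4) + B(-2) − 4 = -352 − 4 − 4 = -360, attained at (-4, -2).

-360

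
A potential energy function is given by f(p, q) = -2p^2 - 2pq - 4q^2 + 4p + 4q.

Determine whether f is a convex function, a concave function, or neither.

f is quadratic, so its Hessian is the constant matrix H = [[-4, -2], [-2, -8]].
det(H) = 28, tr(H) = -12.
det(H) > 0 and tr(H) < 0, so H is negative definite everywhere: concave.

concave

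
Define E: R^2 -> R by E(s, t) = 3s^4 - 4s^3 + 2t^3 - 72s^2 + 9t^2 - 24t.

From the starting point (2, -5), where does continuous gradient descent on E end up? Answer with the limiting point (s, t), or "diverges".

E is separable, so gradient descent decouples: s follows -∂E/∂s, t follows -∂E/∂t.
∂E/∂s = 12s(s - 4)(s + 3); at s=2 this is -240, so s increases.
∂E/∂t = 6(t - 1)(t + 4); at t=-5 this is 36, so t decreases.
The t-coordinate has no critical point in that direction and runs off to infinity.

diverges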